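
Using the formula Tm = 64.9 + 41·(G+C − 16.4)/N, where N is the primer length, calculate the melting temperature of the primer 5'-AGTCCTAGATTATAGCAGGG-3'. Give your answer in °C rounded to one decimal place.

Base counts: A=6, T=5, G=6, C=3; G+C = 9, N = 20.
Tm = 64.9 + 41·(9 − 16.4)/20 = 64.9 + -303.40/20 = 49.7°C.

49.7°C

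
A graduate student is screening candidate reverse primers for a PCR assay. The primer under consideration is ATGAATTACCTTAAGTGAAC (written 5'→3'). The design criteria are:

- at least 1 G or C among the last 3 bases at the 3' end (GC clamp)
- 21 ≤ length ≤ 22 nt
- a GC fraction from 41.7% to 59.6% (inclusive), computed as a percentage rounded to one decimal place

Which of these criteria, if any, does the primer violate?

Base counts: A=8, T=6, G=3, C=3 (length 20).
GC clamp: 3' end AAC has 1 G/C ✓
length: length 20, outside 21–22 ✗
GC content: GC 6/20 = 30.0%, outside 41.7–59.6% ✗

Fails: length, GC content.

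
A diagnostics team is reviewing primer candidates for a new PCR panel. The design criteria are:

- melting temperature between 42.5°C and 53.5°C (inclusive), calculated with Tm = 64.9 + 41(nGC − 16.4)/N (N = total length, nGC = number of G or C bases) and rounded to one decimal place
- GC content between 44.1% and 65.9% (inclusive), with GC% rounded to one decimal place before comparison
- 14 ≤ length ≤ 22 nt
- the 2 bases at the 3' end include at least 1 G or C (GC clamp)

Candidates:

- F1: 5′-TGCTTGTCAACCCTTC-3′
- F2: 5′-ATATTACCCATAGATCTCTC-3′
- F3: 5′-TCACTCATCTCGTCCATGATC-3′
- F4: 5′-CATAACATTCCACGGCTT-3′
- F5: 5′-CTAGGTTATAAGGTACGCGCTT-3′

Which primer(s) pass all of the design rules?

F1 and F3.

F1 (16 nt, A=2 T=6 G=2 C=6): Tm = 64.9 + 41·(8 − 16.4)/16 = 43.4°C ✓; GC 8/16 = 50.0% ✓; length 16 ✓; 3' end TC has 1 G/C ✓ — passes.
F2 (20 nt, A=6 T=7 G=1 C=6): Tm = 64.9 + 41·(7 − 16.4)/20 = 45.6°C ✓; GC 7/20 = 35.0%, outside 44.1–65.9% ✗; length 20 ✓; 3' end TC has 1 G/C ✓ — fails.
F3 (21 nt, A=4 T=7 G=2 C=8): Tm = 64.9 + 41·(10 − 16.4)/21 = 52.4°C ✓; GC 10/21 = 47.6% ✓; length 21 ✓; 3' end TC has 1 G/C ✓ — passes.
F4 (18 nt, A=5 T=5 G=2 C=6): Tm = 64.9 + 41·(8 − 16.4)/18 = 45.8°C ✓; GC 8/18 = 44.4% ✓; length 18 ✓; 3' end TT has 0 G/C, need ≥1 ✗ — fails.
F5 (22 nt, A=5 T=7 G=6 C=4): Tm = 64.9 + 41·(10 − 16.4)/22 = 53.0°C ✓; GC 10/22 = 45.5% ✓; length 22 ✓; 3' end TT has 0 G/C, need ≥1 ✗ — fails.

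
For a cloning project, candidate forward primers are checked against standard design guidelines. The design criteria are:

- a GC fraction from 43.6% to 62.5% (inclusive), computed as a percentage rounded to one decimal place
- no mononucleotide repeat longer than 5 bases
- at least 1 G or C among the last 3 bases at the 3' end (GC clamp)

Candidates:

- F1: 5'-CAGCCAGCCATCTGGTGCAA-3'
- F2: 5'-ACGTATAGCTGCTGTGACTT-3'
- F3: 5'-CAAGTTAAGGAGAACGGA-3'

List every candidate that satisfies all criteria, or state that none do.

F1 (20 nt, A=5 T=3 G=5 C=7): GC 12/20 = 60.0% ✓; longest run = 2 ✓; 3' end CAA has 1 G/C ✓ — passes.
F2 (20 nt, A=4 T=7 G=5 C=4): GC 9/20 = 45.0% ✓; longest run = 2 ✓; 3' end CTT has 1 G/C ✓ — passes.
F3 (18 nt, A=8 T=2 G=6 C=2): GC 8/18 = 44.4% ✓; longest run = 2 ✓; 3' end GGA has 2 G/C ✓ — passes.

F1, F2 and F3.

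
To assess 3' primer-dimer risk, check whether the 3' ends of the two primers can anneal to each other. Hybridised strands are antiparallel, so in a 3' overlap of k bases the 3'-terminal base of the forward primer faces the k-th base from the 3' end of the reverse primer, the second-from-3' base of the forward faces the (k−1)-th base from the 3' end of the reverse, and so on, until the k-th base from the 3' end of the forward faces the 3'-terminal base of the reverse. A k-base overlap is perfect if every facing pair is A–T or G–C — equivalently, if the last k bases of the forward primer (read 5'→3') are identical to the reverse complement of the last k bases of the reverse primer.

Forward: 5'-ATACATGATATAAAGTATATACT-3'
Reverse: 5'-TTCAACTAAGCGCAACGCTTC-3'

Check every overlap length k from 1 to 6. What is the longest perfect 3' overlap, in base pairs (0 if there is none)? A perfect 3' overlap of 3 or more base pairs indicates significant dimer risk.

Last 6 bases (5'→3') — forward …TATACT, reverse …CGCTTC.
Reverse complement of the reverse primer's last 6 bases: GAAGCG; its first k bases are the reverse complement of the reverse primer's last k bases, so a perfect k-base overlap needs the forward primer's last k bases to equal them.
Comparing (forward last k vs required): k=1: T vs G ✗; k=2: CT vs GA ✗; k=3: ACT vs GAA ✗; k=4: TACT vs GAAG ✗; k=5: ATACT vs GAAGC ✗; k=6: TATACT vs GAAGCG ✗.
No overlap length from 1 to 6 is perfect, so the longest perfect 3' overlap is 0.

Longest perfect overlap: 0 complementary base pairs; below the dimer-risk threshold (threshold 3).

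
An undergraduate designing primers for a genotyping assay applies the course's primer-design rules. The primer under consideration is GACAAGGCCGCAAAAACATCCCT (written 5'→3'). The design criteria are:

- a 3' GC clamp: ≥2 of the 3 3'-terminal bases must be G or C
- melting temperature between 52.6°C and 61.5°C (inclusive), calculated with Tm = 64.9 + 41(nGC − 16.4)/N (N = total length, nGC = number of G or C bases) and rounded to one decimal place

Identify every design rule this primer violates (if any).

Base counts: A=9, T=2, G=4, C=8 (length 23).
GC clamp: 3' end CCT has 2 G/C ✓
Tm: Tm = 64.9 + 41·(12 − 16.4)/23 = 57.1°C ✓

Meets all criteria.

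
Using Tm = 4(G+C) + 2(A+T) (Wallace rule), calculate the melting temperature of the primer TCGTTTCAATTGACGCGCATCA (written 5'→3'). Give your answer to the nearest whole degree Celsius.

64°C

Base counts: A=5, T=7, G=4, C=6 (length 22).
Tm = 2·(5+7) + 4·(4+6) = 2·12 + 4·10 = 24 + 40 = 64°C.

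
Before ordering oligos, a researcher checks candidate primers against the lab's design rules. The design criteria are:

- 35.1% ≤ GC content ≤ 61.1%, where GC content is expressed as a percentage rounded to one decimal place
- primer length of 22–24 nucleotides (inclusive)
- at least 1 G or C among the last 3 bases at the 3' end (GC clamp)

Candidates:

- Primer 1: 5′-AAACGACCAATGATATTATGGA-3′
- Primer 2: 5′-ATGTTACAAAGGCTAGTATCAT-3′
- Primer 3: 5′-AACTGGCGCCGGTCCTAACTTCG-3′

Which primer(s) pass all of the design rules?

Primer 3 only.

Primer 1 (22 nt, A=10 T=5 G=4 C=3): GC 7/22 = 31.8%, outside 35.1–61.1% ✗; length 22 ✓; 3' end GGA has 2 G/C ✓ — fails.
Primer 2 (22 nt, A=8 T=7 G=4 C=3): GC 7/22 = 31.8%, outside 35.1–61.1% ✗; length 22 ✓; 3' end CAT has 1 G/C ✓ — fails.
Primer 3 (23 nt, A=4 T=5 G=6 C=8): GC 14/23 = 60.9% ✓; length 23 ✓; 3' end TCG has 2 G/C ✓ — passes.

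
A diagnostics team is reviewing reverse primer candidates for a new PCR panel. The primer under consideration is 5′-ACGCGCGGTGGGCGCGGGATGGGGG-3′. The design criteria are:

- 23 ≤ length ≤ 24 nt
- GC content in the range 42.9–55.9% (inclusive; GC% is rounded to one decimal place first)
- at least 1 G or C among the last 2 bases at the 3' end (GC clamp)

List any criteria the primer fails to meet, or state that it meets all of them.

Base counts: A=2, T=2, G=16, C=5 (length 25).
length: length 25, outside 23–24 ✗
GC content: GC 21/25 = 84.0%, outside 42.9–55.9% ✗
GC clamp: 3' end GG has 2 G/C ✓

Fails: length, GC content.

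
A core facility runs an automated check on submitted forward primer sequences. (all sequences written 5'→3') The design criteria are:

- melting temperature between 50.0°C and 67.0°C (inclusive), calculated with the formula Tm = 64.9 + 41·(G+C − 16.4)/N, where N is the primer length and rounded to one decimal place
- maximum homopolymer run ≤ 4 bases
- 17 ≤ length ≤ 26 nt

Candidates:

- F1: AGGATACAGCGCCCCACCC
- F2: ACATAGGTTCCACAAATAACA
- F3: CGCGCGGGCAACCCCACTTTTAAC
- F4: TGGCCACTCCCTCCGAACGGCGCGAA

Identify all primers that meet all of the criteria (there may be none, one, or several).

F1 (19 nt, A=5 T=1 G=4 C=9): Tm = 64.9 + 41·(13 − 16.4)/19 = 57.6°C ✓; longest run = 4 ✓; length 19 ✓ — passes.
F2 (21 nt, A=10 T=4 G=2 C=5): Tm = 64.9 + 41·(7 − 16.4)/21 = 46.5°C, outside 50.0–67.0°C ✗; longest run = 3 ✓; length 21 ✓ — fails.
F3 (24 nt, A=5 T=4 G=5 C=10): Tm = 64.9 + 41·(15 − 16.4)/24 = 62.5°C ✓; longest run = 4 ✓; length 24 ✓ — passes.
F4 (26 nt, A=5 T=3 G=7 C=11): Tm = 64.9 + 41·(18 − 16.4)/26 = 67.4°C, outside 50.0–67.0°C ✗; longest run = 3 ✓; length 26 ✓ — fails.

F1 and F3.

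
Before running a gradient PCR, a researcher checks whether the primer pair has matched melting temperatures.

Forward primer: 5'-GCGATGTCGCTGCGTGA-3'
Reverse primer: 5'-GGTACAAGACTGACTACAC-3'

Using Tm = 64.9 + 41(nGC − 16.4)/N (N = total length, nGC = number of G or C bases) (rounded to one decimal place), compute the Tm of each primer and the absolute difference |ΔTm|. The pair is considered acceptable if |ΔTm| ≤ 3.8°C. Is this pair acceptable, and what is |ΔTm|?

|ΔTm| = 3.0°C; the pair is acceptable.

Forward: G+C = 11, N = 17 → Tm = 64.9 + 41·(11 − 16.4)/17 = 51.9°C.
Reverse: G+C = 9, N = 19 → Tm = 64.9 + 41·(9 − 16.4)/19 = 48.9°C.
|ΔTm| = |51.9 − 48.9| = 3.0°C, ≤ 3.8°C.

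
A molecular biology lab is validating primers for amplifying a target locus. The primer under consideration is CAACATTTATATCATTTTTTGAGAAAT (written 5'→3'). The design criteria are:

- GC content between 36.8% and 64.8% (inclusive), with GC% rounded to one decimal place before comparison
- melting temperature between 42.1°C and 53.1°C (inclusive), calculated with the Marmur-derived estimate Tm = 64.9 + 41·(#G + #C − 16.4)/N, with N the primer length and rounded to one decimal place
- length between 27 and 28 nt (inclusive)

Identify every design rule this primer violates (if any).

Base counts: A=10, T=12, G=2, C=3 (length 27).
GC content: GC 5/27 = 18.5%, outside 36.8–64.8% ✗
Tm: Tm = 64.9 + 41·(5 − 16.4)/27 = 47.6°C ✓
length: length 27 ✓

Fails: GC content.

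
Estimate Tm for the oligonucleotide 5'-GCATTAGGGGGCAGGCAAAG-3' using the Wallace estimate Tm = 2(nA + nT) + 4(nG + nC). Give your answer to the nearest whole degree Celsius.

64°C

Base counts: A=6, T=2, G=9, C=3 (length 20).
Tm = 2·(6+2) + 4·(9+3) = 2·8 + 4·12 = 16 + 48 = 64°C.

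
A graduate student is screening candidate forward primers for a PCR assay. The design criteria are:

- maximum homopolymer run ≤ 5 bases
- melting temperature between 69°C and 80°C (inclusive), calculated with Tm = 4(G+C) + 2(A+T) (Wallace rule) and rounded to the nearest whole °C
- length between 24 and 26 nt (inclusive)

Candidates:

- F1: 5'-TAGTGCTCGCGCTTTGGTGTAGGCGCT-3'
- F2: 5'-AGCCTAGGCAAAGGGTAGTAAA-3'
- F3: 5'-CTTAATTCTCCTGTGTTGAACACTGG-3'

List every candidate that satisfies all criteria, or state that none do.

F3 only.

F1 (27 nt, A=2 T=9 G=10 C=6): longest run = 3 ✓; Tm = 2·11 + 4·16 = 86°C, outside 69–80°C ✗; length 27, outside 24–26 ✗ — fails.
F2 (22 nt, A=9 T=3 G=7 C=3): longest run = 3 ✓; Tm = 2·12 + 4·10 = 64°C, outside 69–80°C ✗; length 22, outside 24–26 ✗ — fails.
F3 (26 nt, A=5 T=10 G=5 C=6): longest run = 2 ✓; Tm = 2·15 + 4·11 = 74°C ✓; length 26 ✓ — passes.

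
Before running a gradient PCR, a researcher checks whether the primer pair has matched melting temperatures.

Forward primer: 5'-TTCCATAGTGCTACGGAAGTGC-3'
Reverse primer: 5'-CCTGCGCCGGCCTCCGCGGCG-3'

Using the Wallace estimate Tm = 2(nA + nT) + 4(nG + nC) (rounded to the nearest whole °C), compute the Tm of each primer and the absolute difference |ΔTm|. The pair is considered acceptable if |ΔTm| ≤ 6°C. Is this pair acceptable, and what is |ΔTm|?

|ΔTm| = 14°C; the pair is not acceptable.

Forward: A=5 T=6 G=6 C=5 → Tm = 2·11 + 4·11 = 66°C.
Reverse: A=0 T=2 G=8 C=11 → Tm = 2·2 + 4·19 = 80°C.
|ΔTm| = |66 − 80| = 14°C, > 6°C.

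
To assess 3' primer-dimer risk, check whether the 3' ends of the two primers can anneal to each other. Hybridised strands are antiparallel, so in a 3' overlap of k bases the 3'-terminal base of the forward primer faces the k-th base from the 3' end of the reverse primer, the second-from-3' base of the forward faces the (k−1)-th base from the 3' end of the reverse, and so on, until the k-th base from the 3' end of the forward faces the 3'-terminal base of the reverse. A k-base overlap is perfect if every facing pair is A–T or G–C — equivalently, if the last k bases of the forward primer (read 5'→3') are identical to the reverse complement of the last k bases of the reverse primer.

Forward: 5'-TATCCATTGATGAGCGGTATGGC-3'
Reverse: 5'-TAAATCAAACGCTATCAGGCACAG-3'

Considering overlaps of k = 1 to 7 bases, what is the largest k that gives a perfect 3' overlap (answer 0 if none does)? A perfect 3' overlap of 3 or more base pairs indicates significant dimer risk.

Longest perfect overlap: 1 complementary base pair; below the dimer-risk threshold (threshold 3).

Last 7 bases (5'→3') — forward …GTATGGC, reverse …GGCACAG.
Reverse complement of the reverse primer's last 7 bases: CTGTGCC; its first k bases are the reverse complement of the reverse primer's last k bases, so a perfect k-base overlap needs the forward primer's last k bases to equal them.
Comparing (forward last k vs required): k=1: C vs C ✓; k=2: GC vs CT ✗; k=3: GGC vs CTG ✗; k=4: TGGC vs CTGT ✗; k=5: ATGGC vs CTGTG ✗; k=6: TATGGC vs CTGTGC ✗; k=7: GTATGGC vs CTGTGCC ✗.
Only k = 1 is perfect, so the longest perfect 3' overlap is 1.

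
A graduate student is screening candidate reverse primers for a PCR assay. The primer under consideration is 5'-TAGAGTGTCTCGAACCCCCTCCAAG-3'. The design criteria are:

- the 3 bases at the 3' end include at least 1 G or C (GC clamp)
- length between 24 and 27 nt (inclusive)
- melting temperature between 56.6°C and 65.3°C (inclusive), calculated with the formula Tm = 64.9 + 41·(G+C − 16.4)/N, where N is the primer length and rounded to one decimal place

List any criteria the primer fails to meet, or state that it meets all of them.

Base counts: A=6, T=5, G=5, C=9 (length 25).
GC clamp: 3' end AAG has 1 G/C ✓
length: length 25 ✓
Tm: Tm = 64.9 + 41·(14 − 16.4)/25 = 61.0°C ✓

Meets all criteria.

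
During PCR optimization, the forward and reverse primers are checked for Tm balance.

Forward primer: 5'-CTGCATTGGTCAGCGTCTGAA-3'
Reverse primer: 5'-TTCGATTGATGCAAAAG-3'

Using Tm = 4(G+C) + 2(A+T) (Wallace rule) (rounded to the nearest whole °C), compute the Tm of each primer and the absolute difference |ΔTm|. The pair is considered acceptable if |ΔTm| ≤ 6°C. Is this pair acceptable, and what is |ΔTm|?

|ΔTm| = 18°C; the pair is not acceptable.

Forward: A=4 T=6 G=6 C=5 → Tm = 2·10 + 4·11 = 64°C.
Reverse: A=6 T=5 G=4 C=2 → Tm = 2·11 + 4·6 = 46°C.
|ΔTm| = |64 − 46| = 18°C, > 6°C.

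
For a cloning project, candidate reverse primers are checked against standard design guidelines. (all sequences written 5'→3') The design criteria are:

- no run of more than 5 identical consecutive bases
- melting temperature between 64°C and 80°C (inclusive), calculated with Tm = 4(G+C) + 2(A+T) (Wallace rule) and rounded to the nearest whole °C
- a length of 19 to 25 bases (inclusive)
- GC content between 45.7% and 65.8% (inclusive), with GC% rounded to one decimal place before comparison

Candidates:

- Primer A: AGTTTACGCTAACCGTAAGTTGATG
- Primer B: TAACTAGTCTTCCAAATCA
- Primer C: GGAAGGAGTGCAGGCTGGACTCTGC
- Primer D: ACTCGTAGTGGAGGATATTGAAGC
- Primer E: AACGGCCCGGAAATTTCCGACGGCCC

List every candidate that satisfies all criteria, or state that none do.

Primer D only.

Primer A (25 nt, A=7 T=8 G=6 C=4): longest run = 3 ✓; Tm = 2·15 + 4·10 = 70°C ✓; length 25 ✓; GC 10/25 = 40.0%, outside 45.7–65.8% ✗ — fails.
Primer B (19 nt, A=7 T=6 G=1 C=5): longest run = 3 ✓; Tm = 2·13 + 4·6 = 50°C, outside 64–80°C ✗; length 19 ✓; GC 6/19 = 31.6%, outside 45.7–65.8% ✗ — fails.
Primer C (25 nt, A=5 T=4 G=11 C=5): longest run = 2 ✓; Tm = 2·9 + 4·16 = 82°C, outside 64–80°C ✗; length 25 ✓; GC 16/25 = 64.0% ✓ — fails.
Primer D (24 nt, A=7 T=6 G=8 C=3): longest run = 2 ✓; Tm = 2·13 + 4·11 = 70°C ✓; length 24 ✓; GC 11/24 = 45.8% ✓ — passes.
Primer E (26 nt, A=6 T=3 G=7 C=10): longest run = 3 ✓; Tm = 2·9 + 4·17 = 86°C, outside 64–80°C ✗; length 26, outside 19–25 ✗; GC 17/26 = 65.4% ✓ — fails.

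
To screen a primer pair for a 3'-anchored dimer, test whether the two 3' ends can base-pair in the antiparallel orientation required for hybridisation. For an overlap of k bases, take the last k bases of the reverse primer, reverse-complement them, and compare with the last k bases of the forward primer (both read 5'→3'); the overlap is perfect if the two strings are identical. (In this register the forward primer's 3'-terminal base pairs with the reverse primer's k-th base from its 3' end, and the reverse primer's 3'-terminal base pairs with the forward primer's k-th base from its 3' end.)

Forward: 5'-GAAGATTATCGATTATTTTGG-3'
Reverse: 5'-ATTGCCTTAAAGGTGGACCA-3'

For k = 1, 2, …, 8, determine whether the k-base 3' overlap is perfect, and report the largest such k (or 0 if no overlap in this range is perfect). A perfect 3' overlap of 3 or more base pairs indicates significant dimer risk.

Last 8 bases (5'→3') — forward …TATTTTGG, reverse …GTGGACCA.
Reverse complement of the reverse primer's last 8 bases: TGGTCCAC; its first k bases are the reverse complement of the reverse primer's last k bases, so a perfect k-base overlap needs the forward primer's last k bases to equal them.
Comparing (forward last k vs required): k=1: G vs T ✗; k=2: GG vs TG ✗; k=3: TGG vs TGG ✓; k=4: TTGG vs TGGT ✗; k=5: TTTGG vs TGGTC ✗; k=6: TTTTGG vs TGGTCC ✗; k=7: ATTTTGG vs TGGTCCA ✗; k=8: TATTTTGG vs TGGTCCAC ✗.
Only k = 3 is perfect, so the longest perfect 3' overlap is 3.

Longest perfect overlap: 3 complementary base pairs; significant dimer risk (threshold 3).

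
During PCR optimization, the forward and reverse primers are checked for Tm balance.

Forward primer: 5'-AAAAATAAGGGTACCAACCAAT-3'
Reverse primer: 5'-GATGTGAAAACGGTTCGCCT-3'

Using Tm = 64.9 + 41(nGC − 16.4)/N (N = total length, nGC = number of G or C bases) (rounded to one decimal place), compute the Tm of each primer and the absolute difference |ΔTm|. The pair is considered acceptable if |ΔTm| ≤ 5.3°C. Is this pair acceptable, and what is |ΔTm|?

Forward: G+C = 7, N = 22 → Tm = 64.9 + 41·(7 − 16.4)/22 = 47.4°C.
Reverse: G+C = 10, N = 20 → Tm = 64.9 + 41·(10 − 16.4)/20 = 51.8°C.
|ΔTm| = |47.4 − 51.8| = 4.4°C, ≤ 5.3°C.

|ΔTm| = 4.4°C; the pair is acceptable.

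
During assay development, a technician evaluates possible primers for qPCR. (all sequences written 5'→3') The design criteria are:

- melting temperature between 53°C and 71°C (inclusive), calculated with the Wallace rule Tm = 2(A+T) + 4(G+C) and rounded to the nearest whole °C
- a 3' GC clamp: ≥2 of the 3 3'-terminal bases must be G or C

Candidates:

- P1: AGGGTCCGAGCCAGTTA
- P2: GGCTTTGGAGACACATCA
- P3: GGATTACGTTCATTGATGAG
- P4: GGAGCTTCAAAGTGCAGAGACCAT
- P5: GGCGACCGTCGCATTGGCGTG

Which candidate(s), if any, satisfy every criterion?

P1 (17 nt, A=4 T=3 G=6 C=4): Tm = 2·7 + 4·10 = 54°C ✓; 3' end TTA has 0 G/C, need ≥2 ✗ — fails.
P2 (18 nt, A=5 T=4 G=5 C=4): Tm = 2·9 + 4·9 = 54°C ✓; 3' end TCA has 1 G/C, need ≥2 ✗ — fails.
P3 (20 nt, A=5 T=7 G=6 C=2): Tm = 2·12 + 4·8 = 56°C ✓; 3' end GAG has 2 G/C ✓ — passes.
P4 (24 nt, A=8 T=4 G=7 C=5): Tm = 2·12 + 4·12 = 72°C, outside 53–71°C ✗; 3' end CAT has 1 G/C, need ≥2 ✗ — fails.
P5 (21 nt, A=2 T=4 G=9 C=6): Tm = 2·6 + 4·15 = 72°C, outside 53–71°C ✗; 3' end GTG has 2 G/C ✓ — fails.

P3 only.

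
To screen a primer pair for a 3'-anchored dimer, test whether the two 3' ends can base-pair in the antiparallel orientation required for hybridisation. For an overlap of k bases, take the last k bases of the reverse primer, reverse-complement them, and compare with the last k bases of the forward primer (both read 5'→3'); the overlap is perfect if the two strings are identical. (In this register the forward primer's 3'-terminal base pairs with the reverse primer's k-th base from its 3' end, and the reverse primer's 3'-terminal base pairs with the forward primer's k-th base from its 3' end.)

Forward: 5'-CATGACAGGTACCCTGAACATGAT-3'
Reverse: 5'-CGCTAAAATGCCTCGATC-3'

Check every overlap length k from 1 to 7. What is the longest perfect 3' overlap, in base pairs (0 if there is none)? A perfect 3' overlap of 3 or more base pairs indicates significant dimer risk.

Last 7 bases (5'→3') — forward …ACATGAT, reverse …CTCGATC.
Reverse complement of the reverse primer's last 7 bases: GATCGAG; its first k bases are the reverse complement of the reverse primer's last k bases, so a perfect k-base overlap needs the forward primer's last k bases to equal them.
Comparing (forward last k vs required): k=1: T vs G ✗; k=2: AT vs GA ✗; k=3: GAT vs GAT ✓; k=4: TGAT vs GATC ✗; k=5: ATGAT vs GATCG ✗; k=6: CATGAT vs GATCGA ✗; k=7: ACATGAT vs GATCGAG ✗.
Only k = 3 is perfect, so the longest perfect 3' overlap is 3.

Longest perfect overlap: 3 complementary base pairs; significant dimer risk (threshold 3).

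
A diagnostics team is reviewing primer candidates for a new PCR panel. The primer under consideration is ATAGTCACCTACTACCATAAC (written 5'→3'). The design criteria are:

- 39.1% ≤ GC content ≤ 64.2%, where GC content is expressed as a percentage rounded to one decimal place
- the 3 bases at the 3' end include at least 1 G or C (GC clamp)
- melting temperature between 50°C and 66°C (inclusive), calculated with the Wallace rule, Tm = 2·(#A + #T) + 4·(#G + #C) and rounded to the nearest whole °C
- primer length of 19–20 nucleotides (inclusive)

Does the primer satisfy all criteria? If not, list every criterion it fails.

Base counts: A=8, T=5, G=1, C=7 (length 21).
GC content: GC 8/21 = 38.1%, outside 39.1–64.2% ✗
GC clamp: 3' end AAC has 1 G/C ✓
Tm: Tm = 2·13 + 4·8 = 58°C ✓
length: length 21, outside 19–20 ✗

Fails: GC content, length.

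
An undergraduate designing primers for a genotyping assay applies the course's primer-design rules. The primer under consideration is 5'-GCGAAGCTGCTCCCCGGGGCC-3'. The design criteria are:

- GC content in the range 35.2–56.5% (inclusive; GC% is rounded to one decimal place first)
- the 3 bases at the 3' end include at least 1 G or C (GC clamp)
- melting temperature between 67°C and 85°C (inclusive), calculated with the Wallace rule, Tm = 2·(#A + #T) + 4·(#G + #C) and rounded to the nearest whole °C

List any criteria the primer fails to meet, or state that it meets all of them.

Fails: GC content.

Base counts: A=2, T=2, G=8, C=9 (length 21).
GC content: GC 17/21 = 81.0%, outside 35.2–56.5% ✗
GC clamp: 3' end GCC has 3 G/C ✓
Tm: Tm = 2·4 + 4·17 = 76°C ✓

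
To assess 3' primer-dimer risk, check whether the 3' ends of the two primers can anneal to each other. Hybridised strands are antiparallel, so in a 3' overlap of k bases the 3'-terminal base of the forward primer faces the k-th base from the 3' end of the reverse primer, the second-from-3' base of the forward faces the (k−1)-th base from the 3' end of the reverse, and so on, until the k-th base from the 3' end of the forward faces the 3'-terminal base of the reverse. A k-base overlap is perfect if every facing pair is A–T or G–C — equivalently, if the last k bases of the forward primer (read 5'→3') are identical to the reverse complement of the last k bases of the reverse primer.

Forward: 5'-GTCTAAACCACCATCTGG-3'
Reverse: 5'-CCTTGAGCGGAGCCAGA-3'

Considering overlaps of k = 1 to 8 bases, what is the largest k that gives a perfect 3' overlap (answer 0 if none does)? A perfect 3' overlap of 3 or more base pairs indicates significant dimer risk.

Longest perfect overlap: 5 complementary base pairs; significant dimer risk (threshold 3).

Last 8 bases (5'→3') — forward …CCATCTGG, reverse …GAGCCAGA.
Reverse complement of the reverse primer's last 8 bases: TCTGGCTC; its first k bases are the reverse complement of the reverse primer's last k bases, so a perfect k-base overlap needs the forward primer's last k bases to equal them.
Comparing (forward last k vs required): k=1: G vs T ✗; k=2: GG vs TC ✗; k=3: TGG vs TCT ✗; k=4: CTGG vs TCTG ✗; k=5: TCTGG vs TCTGG ✓; k=6: ATCTGG vs TCTGGC ✗; k=7: CATCTGG vs TCTGGCT ✗; k=8: CCATCTGG vs TCTGGCTC ✗.
Only k = 5 is perfect, so the longest perfect 3' overlap is 5.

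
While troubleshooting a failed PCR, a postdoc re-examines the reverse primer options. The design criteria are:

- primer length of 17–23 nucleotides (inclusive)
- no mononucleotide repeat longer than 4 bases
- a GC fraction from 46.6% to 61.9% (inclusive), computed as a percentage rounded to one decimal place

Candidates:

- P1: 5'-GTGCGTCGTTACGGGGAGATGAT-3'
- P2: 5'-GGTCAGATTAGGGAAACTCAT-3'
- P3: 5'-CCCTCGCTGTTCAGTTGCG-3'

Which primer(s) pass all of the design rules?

P1 (23 nt, A=4 T=6 G=10 C=3): length 23 ✓; longest run = 4 ✓; GC 13/23 = 56.5% ✓ — passes.
P2 (21 nt, A=7 T=5 G=6 C=3): length 21 ✓; longest run = 3 ✓; GC 9/21 = 42.9%, outside 46.6–61.9% ✗ — fails.
P3 (19 nt, A=1 T=6 G=5 C=7): length 19 ✓; longest run = 3 ✓; GC 12/19 = 63.2%, outside 46.6–61.9% ✗ — fails.

P1 only.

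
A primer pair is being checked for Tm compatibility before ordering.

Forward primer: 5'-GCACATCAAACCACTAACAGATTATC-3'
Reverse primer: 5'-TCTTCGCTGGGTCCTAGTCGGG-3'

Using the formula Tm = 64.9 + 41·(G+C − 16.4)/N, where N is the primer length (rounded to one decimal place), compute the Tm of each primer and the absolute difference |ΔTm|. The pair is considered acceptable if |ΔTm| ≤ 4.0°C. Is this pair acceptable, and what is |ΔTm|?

|ΔTm| = 5.6°C; the pair is not acceptable.

Forward: G+C = 10, N = 26 → Tm = 64.9 + 41·(10 − 16.4)/26 = 54.8°C.
Reverse: G+C = 14, N = 22 → Tm = 64.9 + 41·(14 − 16.4)/22 = 60.4°C.
|ΔTm| = |54.8 − 60.4| = 5.6°C, > 4.0°C.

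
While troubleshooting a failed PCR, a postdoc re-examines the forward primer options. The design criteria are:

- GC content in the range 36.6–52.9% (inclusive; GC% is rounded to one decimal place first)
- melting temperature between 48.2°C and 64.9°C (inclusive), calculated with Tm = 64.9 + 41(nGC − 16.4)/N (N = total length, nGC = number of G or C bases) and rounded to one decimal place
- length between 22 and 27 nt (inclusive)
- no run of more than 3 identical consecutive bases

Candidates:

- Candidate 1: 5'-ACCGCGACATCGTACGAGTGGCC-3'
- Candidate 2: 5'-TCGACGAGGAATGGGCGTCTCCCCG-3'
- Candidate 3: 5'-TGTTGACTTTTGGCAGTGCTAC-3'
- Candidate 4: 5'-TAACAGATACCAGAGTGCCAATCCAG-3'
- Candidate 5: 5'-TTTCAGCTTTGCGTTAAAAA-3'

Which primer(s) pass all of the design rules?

Candidate 4 only.

Candidate 1 (23 nt, A=5 T=3 G=7 C=8): GC 15/23 = 65.2%, outside 36.6–52.9% ✗; Tm = 64.9 + 41·(15 − 16.4)/23 = 62.4°C ✓; length 23 ✓; longest run = 2 ✓ — fails.
Candidate 2 (25 nt, A=4 T=4 G=9 C=8): GC 17/25 = 68.0%, outside 36.6–52.9% ✗; Tm = 64.9 + 41·(17 − 16.4)/25 = 65.9°C, outside 48.2–64.9°C ✗; length 25 ✓; longest run = 4, exceeds 3 ✗ — fails.
Candidate 3 (22 nt, A=3 T=9 G=6 C=4): GC 10/22 = 45.5% ✓; Tm = 64.9 + 41·(10 − 16.4)/22 = 53.0°C ✓; length 22 ✓; longest run = 4, exceeds 3 ✗ — fails.
Candidate 4 (26 nt, A=10 T=4 G=5 C=7): GC 12/26 = 46.2% ✓; Tm = 64.9 + 41·(12 − 16.4)/26 = 58.0°C ✓; length 26 ✓; longest run = 2 ✓ — passes.
Candidate 5 (20 nt, A=6 T=8 G=3 C=3): GC 6/20 = 30.0%, outside 36.6–52.9% ✗; Tm = 64.9 + 41·(6 − 16.4)/20 = 43.6°C, outside 48.2–64.9°C ✗; length 20, outside 22–27 ✗; longest run = 5, exceeds 3 ✗ — fails.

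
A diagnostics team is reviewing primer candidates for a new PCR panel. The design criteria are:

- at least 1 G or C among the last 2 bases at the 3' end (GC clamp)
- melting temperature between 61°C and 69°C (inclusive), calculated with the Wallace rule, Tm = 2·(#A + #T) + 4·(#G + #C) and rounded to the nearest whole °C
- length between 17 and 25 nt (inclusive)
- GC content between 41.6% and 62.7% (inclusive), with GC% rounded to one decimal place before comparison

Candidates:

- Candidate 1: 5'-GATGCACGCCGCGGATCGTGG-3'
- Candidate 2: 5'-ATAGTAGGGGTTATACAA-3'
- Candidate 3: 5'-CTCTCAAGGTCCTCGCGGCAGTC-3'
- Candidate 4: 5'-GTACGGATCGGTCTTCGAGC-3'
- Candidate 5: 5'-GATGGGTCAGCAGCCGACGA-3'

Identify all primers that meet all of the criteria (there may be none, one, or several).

Candidate 1 (21 nt, A=3 T=3 G=9 C=6): 3' end GG has 2 G/C ✓; Tm = 2·6 + 4·15 = 72°C, outside 61–69°C ✗; length 21 ✓; GC 15/21 = 71.4%, outside 41.6–62.7% ✗ — fails.
Candidate 2 (18 nt, A=7 T=5 G=5 C=1): 3' end AA has 0 G/C, need ≥1 ✗; Tm = 2·12 + 4·6 = 48°C, outside 61–69°C ✗; length 18 ✓; GC 6/18 = 33.3%, outside 41.6–62.7% ✗ — fails.
Candidate 3 (23 nt, A=3 T=5 G=6 C=9): 3' end TC has 1 G/C ✓; Tm = 2·8 + 4·15 = 76°C, outside 61–69°C ✗; length 23 ✓; GC 15/23 = 65.2%, outside 41.6–62.7% ✗ — fails.
Candidate 4 (20 nt, A=3 T=5 G=7 C=5): 3' end GC has 2 G/C ✓; Tm = 2·8 + 4·12 = 64°C ✓; length 20 ✓; GC 12/20 = 60.0% ✓ — passes.
Candidate 5 (20 nt, A=5 T=2 G=8 C=5): 3' end GA has 1 G/C ✓; Tm = 2·7 + 4·13 = 66°C ✓; length 20 ✓; GC 13/20 = 65.0%, outside 41.6–62.7% ✗ — fails.

Candidate 4 only.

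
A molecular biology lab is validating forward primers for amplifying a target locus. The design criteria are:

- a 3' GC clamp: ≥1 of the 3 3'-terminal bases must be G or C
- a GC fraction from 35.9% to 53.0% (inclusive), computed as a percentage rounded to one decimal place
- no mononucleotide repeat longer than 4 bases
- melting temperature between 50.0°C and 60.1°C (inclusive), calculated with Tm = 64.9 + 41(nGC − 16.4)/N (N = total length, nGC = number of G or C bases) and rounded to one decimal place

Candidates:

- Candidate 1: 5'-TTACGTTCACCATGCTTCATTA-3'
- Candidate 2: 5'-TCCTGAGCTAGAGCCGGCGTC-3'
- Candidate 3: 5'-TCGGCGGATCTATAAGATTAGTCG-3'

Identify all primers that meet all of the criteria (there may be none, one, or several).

Candidate 1 (22 nt, A=5 T=9 G=2 C=6): 3' end TTA has 0 G/C, need ≥1 ✗; GC 8/22 = 36.4% ✓; longest run = 2 ✓; Tm = 64.9 + 41·(8 − 16.4)/22 = 49.2°C, outside 50.0–60.1°C ✗ — fails.
Candidate 2 (21 nt, A=3 T=4 G=7 C=7): 3' end GTC has 2 G/C ✓; GC 14/21 = 66.7%, outside 35.9–53.0% ✗; longest run = 2 ✓; Tm = 64.9 + 41·(14 − 16.4)/21 = 60.2°C, outside 50.0–60.1°C ✗ — fails.
Candidate 3 (24 nt, A=6 T=7 G=7 C=4): 3' end TCG has 2 G/C ✓; GC 11/24 = 45.8% ✓; longest run = 2 ✓; Tm = 64.9 + 41·(11 − 16.4)/24 = 55.7°C ✓ — passes.

Candidate 3 only.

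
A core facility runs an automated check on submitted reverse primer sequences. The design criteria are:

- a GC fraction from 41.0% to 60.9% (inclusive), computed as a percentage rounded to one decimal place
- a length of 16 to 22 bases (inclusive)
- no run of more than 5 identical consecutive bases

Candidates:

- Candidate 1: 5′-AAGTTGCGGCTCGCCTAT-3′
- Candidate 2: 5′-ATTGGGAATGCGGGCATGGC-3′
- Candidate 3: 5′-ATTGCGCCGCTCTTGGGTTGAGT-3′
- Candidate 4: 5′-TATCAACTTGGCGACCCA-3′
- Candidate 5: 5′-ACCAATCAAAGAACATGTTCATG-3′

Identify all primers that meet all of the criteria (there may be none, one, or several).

Candidate 1, Candidate 2 and Candidate 4.

Candidate 1 (18 nt, A=3 T=5 G=5 C=5): GC 10/18 = 55.6% ✓; length 18 ✓; longest run = 2 ✓ — passes.
Candidate 2 (20 nt, A=4 T=4 G=9 C=3): GC 12/20 = 60.0% ✓; length 20 ✓; longest run = 3 ✓ — passes.
Candidate 3 (23 nt, A=2 T=8 G=8 C=5): GC 13/23 = 56.5% ✓; length 23, outside 16–22 ✗; longest run = 3 ✓ — fails.
Candidate 4 (18 nt, A=5 T=4 G=3 C=6): GC 9/18 = 50.0% ✓; length 18 ✓; longest run = 3 ✓ — passes.
Candidate 5 (23 nt, A=10 T=5 G=3 C=5): GC 8/23 = 34.8%, outside 41.0–60.9% ✗; length 23, outside 16–22 ✗; longest run = 3 ✓ — fails.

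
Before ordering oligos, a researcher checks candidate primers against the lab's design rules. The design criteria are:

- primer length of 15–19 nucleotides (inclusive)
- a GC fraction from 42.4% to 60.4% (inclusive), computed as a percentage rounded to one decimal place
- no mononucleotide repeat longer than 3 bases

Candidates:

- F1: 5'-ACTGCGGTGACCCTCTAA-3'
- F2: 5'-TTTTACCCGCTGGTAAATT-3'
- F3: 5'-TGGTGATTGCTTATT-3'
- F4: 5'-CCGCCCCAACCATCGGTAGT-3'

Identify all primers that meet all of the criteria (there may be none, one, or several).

F1 (18 nt, A=4 T=4 G=4 C=6): length 18 ✓; GC 10/18 = 55.6% ✓; longest run = 3 ✓ — passes.
F2 (19 nt, A=4 T=8 G=3 C=4): length 19 ✓; GC 7/19 = 36.8%, outside 42.4–60.4% ✗; longest run = 4, exceeds 3 ✗ — fails.
F3 (15 nt, A=2 T=8 G=4 C=1): length 15 ✓; GC 5/15 = 33.3%, outside 42.4–60.4% ✗; longest run = 2 ✓ — fails.
F4 (20 nt, A=4 T=3 G=4 C=9): length 20, outside 15–19 ✗; GC 13/20 = 65.0%, outside 42.4–60.4% ✗; longest run = 4, exceeds 3 ✗ — fails.

F1 only.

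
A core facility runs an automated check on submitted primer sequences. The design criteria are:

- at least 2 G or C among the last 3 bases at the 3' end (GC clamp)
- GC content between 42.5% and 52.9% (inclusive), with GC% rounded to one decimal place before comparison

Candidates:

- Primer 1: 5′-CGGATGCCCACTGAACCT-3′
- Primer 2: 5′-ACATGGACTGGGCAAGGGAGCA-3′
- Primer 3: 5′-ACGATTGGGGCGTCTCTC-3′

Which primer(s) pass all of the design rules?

Primer 1 (18 nt, A=4 T=3 G=4 C=7): 3' end CCT has 2 G/C ✓; GC 11/18 = 61.1%, outside 42.5–52.9% ✗ — fails.
Primer 2 (22 nt, A=7 T=2 G=9 C=4): 3' end GCA has 2 G/C ✓; GC 13/22 = 59.1%, outside 42.5–52.9% ✗ — fails.
Primer 3 (18 nt, A=2 T=5 G=6 C=5): 3' end CTC has 2 G/C ✓; GC 11/18 = 61.1%, outside 42.5–52.9% ✗ — fails.

None of the candidates satisfy all criteria.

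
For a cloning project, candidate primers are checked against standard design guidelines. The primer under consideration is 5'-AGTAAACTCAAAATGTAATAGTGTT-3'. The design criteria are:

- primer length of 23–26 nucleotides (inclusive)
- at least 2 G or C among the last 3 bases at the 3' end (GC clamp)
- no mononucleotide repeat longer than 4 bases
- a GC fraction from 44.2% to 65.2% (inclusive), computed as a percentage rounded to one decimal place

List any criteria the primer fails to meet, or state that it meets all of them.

Base counts: A=11, T=8, G=4, C=2 (length 25).
length: length 25 ✓
GC clamp: 3' end GTT has 1 G/C, need ≥2 ✗
homopolymer run: longest run = 4 ✓
GC content: GC 6/25 = 24.0%, outside 44.2–65.2% ✗

Fails: GC clamp, GC content.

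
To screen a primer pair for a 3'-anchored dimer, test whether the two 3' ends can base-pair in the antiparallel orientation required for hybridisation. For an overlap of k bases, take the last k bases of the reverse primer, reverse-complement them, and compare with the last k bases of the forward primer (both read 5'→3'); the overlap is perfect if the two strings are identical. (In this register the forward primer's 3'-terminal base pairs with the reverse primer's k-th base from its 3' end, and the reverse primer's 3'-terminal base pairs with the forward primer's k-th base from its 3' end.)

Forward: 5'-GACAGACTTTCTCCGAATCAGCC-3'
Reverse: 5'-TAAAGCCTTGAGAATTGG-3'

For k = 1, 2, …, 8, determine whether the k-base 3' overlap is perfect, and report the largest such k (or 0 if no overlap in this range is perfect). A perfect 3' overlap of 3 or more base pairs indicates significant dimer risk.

Last 8 bases (5'→3') — forward …AATCAGCC, reverse …AGAATTGG.
Reverse complement of the reverse primer's last 8 bases: CCAATTCT; its first k bases are the reverse complement of the reverse primer's last k bases, so a perfect k-base overlap needs the forward primer's last k bases to equal them.
Comparing (forward last k vs required): k=1: C vs C ✓; k=2: CC vs CC ✓; k=3: GCC vs CCA ✗; k=4: AGCC vs CCAA ✗; k=5: CAGCC vs CCAAT ✗; k=6: TCAGCC vs CCAATT ✗; k=7: ATCAGCC vs CCAATTC ✗; k=8: AATCAGCC vs CCAATTCT ✗.
Perfect overlaps at k = 1, 2; the largest is 2.

Longest perfect overlap: 2 complementary base pairs; below the dimer-risk threshold (threshold 3).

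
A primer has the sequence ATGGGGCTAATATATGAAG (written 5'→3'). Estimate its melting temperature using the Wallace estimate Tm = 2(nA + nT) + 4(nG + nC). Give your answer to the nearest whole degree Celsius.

52°C

Base counts: A=7, T=5, G=6, C=1 (length 19).
Tm = 2·(7+5) + 4·(6+1) = 2·12 + 4·7 = 24 + 28 = 52°C.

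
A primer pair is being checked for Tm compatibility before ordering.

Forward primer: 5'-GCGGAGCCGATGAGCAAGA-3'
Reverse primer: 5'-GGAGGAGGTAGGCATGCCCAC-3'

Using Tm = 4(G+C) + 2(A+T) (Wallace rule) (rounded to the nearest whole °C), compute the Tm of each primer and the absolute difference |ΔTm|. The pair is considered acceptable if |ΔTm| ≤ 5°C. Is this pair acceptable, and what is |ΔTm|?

|ΔTm| = 8°C; the pair is not acceptable.

Forward: A=6 T=1 G=8 C=4 → Tm = 2·7 + 4·12 = 62°C.
Reverse: A=5 T=2 G=9 C=5 → Tm = 2·7 + 4·14 = 70°C.
|ΔTm| = |62 − 70| = 8°C, > 5°C.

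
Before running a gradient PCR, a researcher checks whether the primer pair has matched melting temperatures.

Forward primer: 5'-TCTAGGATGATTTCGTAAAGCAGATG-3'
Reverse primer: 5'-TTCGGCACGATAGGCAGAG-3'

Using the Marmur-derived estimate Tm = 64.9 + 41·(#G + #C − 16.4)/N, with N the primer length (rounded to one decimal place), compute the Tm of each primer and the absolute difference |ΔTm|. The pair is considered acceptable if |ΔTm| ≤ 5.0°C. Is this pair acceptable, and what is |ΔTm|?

Forward: G+C = 10, N = 26 → Tm = 64.9 + 41·(10 − 16.4)/26 = 54.8°C.
Reverse: G+C = 11, N = 19 → Tm = 64.9 + 41·(11 − 16.4)/19 = 53.2°C.
|ΔTm| = |54.8 − 53.2| = 1.6°C, ≤ 5.0°C.

|ΔTm| = 1.6°C; the pair is acceptable.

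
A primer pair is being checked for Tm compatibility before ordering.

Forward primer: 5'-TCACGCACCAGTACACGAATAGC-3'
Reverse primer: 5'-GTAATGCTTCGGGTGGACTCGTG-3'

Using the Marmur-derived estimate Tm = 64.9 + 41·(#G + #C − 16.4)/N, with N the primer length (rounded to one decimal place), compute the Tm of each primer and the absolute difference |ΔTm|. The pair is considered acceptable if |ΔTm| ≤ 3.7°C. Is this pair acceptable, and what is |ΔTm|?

|ΔTm| = 1.7°C; the pair is acceptable.

Forward: G+C = 12, N = 23 → Tm = 64.9 + 41·(12 − 16.4)/23 = 57.1°C.
Reverse: G+C = 13, N = 23 → Tm = 64.9 + 41·(13 − 16.4)/23 = 58.8°C.
|ΔTm| = |57.1 − 58.8| = 1.7°C, ≤ 3.7°C.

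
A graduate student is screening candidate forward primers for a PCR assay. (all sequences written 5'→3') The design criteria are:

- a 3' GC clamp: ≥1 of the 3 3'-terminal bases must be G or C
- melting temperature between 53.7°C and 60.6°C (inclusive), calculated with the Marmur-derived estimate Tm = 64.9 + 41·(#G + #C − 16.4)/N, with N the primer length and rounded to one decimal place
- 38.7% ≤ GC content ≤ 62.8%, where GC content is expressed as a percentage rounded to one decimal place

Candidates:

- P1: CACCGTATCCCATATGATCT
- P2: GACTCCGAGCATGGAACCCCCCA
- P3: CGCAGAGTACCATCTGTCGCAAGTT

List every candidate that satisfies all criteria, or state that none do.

P3 only.

P1 (20 nt, A=5 T=6 G=2 C=7): 3' end TCT has 1 G/C ✓; Tm = 64.9 + 41·(9 − 16.4)/20 = 49.7°C, outside 53.7–60.6°C ✗; GC 9/20 = 45.0% ✓ — fails.
P2 (23 nt, A=6 T=2 G=5 C=10): 3' end CCA has 2 G/C ✓; Tm = 64.9 + 41·(15 − 16.4)/23 = 62.4°C, outside 53.7–60.6°C ✗; GC 15/23 = 65.2%, outside 38.7–62.8% ✗ — fails.
P3 (25 nt, A=6 T=6 G=6 C=7): 3' end GTT has 1 G/C ✓; Tm = 64.9 + 41·(13 − 16.4)/25 = 59.3°C ✓; GC 13/25 = 52.0% ✓ — passes.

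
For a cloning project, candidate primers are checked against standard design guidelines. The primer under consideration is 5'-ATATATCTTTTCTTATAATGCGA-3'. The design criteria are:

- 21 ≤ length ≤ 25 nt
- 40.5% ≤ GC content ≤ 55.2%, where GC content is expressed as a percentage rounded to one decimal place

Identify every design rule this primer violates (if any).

Base counts: A=7, T=11, G=2, C=3 (length 23).
length: length 23 ✓
GC content: GC 5/23 = 21.7%, outside 40.5–55.2% ✗

Fails: GC content.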